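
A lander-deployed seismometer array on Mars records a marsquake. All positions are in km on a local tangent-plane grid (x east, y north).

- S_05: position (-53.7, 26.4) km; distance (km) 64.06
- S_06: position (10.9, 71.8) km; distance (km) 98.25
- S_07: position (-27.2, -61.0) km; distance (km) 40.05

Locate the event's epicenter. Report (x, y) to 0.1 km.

Circle about each station: (x + 53.7)² + (y − 26.4)² = 64.06²; (x − 10.9)² + (y − 71.8)² = 98.25²; (x + 27.2)² + (y + 61.0)² = 40.05².
Subtracting pairs of circle equations eliminates x²+y² and gives linear equations (the radical axes):
129.2 x + 90.8 y = -3855.98
53.0 x − 174.8 y = 3379.87
Solving the 2×2 system: x ≈ -13.4, y ≈ -23.4 km.

x ≈ -13.4 km, y ≈ -23.4 km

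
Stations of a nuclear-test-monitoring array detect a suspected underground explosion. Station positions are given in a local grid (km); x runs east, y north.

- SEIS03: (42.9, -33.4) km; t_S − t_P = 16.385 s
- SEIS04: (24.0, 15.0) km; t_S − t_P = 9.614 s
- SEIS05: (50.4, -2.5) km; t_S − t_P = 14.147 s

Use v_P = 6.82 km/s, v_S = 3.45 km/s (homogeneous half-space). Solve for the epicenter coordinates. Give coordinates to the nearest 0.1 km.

(-30.2, 54.6)

Distance from S−P lag: d = Δt · v_P v_S / (v_P − v_S) = Δt · (6.82·3.45)/(6.82−3.45) ≈ 6.9819·Δt.
So d_SEIS03 = 114.40, d_SEIS04 = 67.12, d_SEIS05 = 98.77 km.
Circle about each station: (x − 42.9)² + (y + 33.4)² = 114.40²; (x − 24.0)² + (y − 15.0)² = 67.12²; (x − 50.4)² + (y + 2.5)² = 98.77².
Subtracting the SEIS03 equation from the SEIS04 and SEIS05 equations removes the quadratic terms:
-37.8 x + 96.8 y = 6427.30
15.0 x + 61.8 y = 2922.29
Solving the 2×2 system: x ≈ -30.2, y ≈ 54.6 km.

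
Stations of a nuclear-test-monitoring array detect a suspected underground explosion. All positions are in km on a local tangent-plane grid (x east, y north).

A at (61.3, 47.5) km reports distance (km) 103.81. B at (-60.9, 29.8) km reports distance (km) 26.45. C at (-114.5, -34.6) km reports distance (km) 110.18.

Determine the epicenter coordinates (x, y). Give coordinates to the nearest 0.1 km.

-42.5 km east, 48.8 km north

Circle about each station: (x − 61.3)² + (y − 47.5)² = 103.81²; (x + 60.9)² + (y − 29.8)² = 26.45²; (x + 114.5)² + (y + 34.6)² = 110.18².
Subtracting the A equation from the B and C equations removes the quadratic terms:
-244.4 x − 35.4 y = 8659.82
-351.6 x − 164.2 y = 6930.35
Solving the 2×2 system: x ≈ -42.5, y ≈ 48.8 km.
Check against A (with the unrounded x, y): √((x − 61.3)²+(y − 47.5)²) = 103.81 ≈ 103.81 km. ✓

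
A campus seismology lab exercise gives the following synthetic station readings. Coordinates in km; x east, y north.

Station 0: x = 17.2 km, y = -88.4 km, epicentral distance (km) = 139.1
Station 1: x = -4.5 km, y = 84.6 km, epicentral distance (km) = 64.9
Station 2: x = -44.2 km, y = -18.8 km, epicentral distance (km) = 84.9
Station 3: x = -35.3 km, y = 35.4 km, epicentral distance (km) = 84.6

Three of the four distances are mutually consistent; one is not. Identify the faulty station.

Solve using three stations at a time. Using Station 0, Station 1, Station 3 (subtract circle equations pairwise → linear system) gives (x, y) ≈ (48.5, 47.1).
Distances from that point to each station vs reported:
  Station 0: calculated 139.1 vs reported 139.1 → residual 0.0 km
  Station 1: calculated 64.9 vs reported 64.9 → residual 0.0 km
  Station 2: calculated 113.7 vs reported 84.9 → residual 28.8 km
  Station 3: calculated 84.6 vs reported 84.6 → residual 0.0 km
Station 0, Station 1, Station 3 are mutually consistent (residuals ≈ 0); Station 2 is off by 28.8 km.

Station 2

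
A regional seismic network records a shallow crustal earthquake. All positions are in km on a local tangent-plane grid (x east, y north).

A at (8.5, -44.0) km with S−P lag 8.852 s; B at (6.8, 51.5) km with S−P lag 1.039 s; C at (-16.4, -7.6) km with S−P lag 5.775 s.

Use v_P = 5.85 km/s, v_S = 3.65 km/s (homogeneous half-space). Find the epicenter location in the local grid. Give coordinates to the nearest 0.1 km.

Distance from S−P lag: d = Δt · v_P v_S / (v_P − v_S) = Δt · (5.85·3.65)/(5.85−3.65) ≈ 9.7057·Δt.
So d_A = 85.91, d_B = 10.08, d_C = 56.05 km.
Circle about each station: (x − 8.5)² + (y + 44.0)² = 85.91²; (x − 6.8)² + (y − 51.5)² = 10.08²; (x + 16.4)² + (y + 7.6)² = 56.05².
Subtracting pairs of circle equations eliminates x²+y² and gives linear equations (the radical axes):
-3.4 x + 191.0 y = 7969.16
-49.8 x + 72.8 y = 2557.40
Solving the 2×2 system: x ≈ 9.9, y ≈ 41.9 km.

(9.9, 41.9)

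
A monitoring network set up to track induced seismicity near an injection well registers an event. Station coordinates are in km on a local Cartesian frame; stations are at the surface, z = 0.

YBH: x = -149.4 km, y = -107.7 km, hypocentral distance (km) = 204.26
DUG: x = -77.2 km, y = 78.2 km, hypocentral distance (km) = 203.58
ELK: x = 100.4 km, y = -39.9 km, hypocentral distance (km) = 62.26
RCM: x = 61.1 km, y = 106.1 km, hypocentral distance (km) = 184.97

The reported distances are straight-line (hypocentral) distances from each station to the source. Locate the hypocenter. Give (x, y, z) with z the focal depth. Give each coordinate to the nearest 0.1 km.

Each station gives a sphere (x−x_i)² + (y−y_i)² + z² = d_i² (stations at z=0).
Subtracting the YBH sphere from DUG and ELK: z² cancels, leaving linear equations in x and y:
144.4 x + 371.8 y = -21567.24
499.6 x + 135.6 y = 15598.36
Solving: x ≈ 52.500, y ≈ -78.398 km (keep extra digits for the depth step; rounded: 52.5, -78.4).
Then from the YBH sphere: z² = 204.26² − (x + 149.4)² − (y + 107.7)² with x = 52.500, y = -78.398, so z ≈ 9.997 ≈ 10.0 km.

x ≈ 52.5 km, y ≈ -78.4 km, depth ≈ 10.0 km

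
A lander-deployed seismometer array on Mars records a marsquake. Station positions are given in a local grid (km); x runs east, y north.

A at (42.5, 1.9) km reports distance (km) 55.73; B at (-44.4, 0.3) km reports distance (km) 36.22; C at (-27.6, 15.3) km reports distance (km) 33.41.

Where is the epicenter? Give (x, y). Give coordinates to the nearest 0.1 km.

Circle about each station: (x − 42.5)² + (y − 1.9)² = 55.73²; (x + 44.4)² + (y − 0.3)² = 36.22²; (x + 27.6)² + (y − 15.3)² = 33.41².
Subtracting the A equation from the B and C equations removes the quadratic terms:
-173.8 x − 3.2 y = 1955.53
-140.2 x + 26.8 y = 1175.59
Solving the 2×2 system: x ≈ -11.0, y ≈ -13.7 km.

x ≈ -11.0 km, y ≈ -13.7 km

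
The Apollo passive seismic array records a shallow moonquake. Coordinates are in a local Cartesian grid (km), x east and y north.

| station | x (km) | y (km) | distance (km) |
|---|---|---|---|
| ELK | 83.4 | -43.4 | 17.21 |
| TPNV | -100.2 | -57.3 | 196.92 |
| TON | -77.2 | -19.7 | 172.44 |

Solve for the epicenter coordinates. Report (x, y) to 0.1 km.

94.9 km east, -30.6 km north

Circle about each station: (x − 83.4)² + (y + 43.4)² = 17.21²; (x + 100.2)² + (y + 57.3)² = 196.92²; (x + 77.2)² + (y + 19.7)² = 172.44².
Subtracting the ELK equation from the TPNV and TON equations removes the quadratic terms:
-367.2 x − 27.8 y = -33997.09
-321.2 x + 47.4 y = -31930.56
Solving the 2×2 system: x ≈ 94.9, y ≈ -30.6 km.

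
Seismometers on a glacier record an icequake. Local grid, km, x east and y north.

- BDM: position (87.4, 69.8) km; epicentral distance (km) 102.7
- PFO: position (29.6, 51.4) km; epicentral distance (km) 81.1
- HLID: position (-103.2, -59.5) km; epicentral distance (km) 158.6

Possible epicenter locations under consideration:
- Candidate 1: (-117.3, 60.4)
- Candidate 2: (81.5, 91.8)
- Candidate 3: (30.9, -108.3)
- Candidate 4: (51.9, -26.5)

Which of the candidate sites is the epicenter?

For each candidate, compare |candidate − station| to the reported distance:
Candidate 1: residuals BDM 102.2, PFO 66.1, HLID 37.9 → max 102.2 km
Candidate 2: residuals BDM 79.9, PFO 15.3, HLID 80.2 → max 80.2 km
Candidate 3: residuals BDM 84.1, PFO 78.6, HLID 15.9 → max 84.1 km
Candidate 4: residuals BDM 0.1, PFO 0.1, HLID 0.0 → max 0.1 km
Only Candidate 4 has all residuals ≈ 0.

Candidate 4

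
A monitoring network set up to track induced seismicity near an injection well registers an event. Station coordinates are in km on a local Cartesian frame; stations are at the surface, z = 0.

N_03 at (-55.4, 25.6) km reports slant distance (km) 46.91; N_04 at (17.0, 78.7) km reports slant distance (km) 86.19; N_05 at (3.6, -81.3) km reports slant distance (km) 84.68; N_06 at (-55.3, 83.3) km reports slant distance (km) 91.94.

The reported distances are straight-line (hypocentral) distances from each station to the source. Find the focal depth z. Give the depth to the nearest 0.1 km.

Each station gives a sphere (x−x_i)² + (y−y_i)² + z² = d_i² (stations at z=0).
Subtracting the N_03 sphere from N_04 and N_05: z² cancels, leaving linear equations in x and y:
144.8 x + 106.2 y = -2470.00
118.0 x − 213.8 y = -2072.02
Solving: x ≈ -17.203, y ≈ 0.197 km (keep extra digits for the depth step; rounded: -17.2, 0.2).
Then from the N_03 sphere: z² = 46.91² − (x + 55.4)² − (y − 25.6)² with x = -17.203, y = 0.197, so z ≈ 9.809 ≈ 9.8 km.

9.8 km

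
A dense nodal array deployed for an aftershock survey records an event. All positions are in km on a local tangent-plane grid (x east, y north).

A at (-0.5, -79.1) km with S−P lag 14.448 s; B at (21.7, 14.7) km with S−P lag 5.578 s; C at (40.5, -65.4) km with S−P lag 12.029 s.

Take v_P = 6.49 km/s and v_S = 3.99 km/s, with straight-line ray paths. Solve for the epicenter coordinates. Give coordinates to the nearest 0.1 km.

x ≈ 60.4 km, y ≈ 57.6 km

Distance from S−P lag: d = Δt · v_P v_S / (v_P − v_S) = Δt · (6.49·3.99)/(6.49−3.99) ≈ 10.3580·Δt.
So d_A = 149.65, d_B = 57.78, d_C = 124.60 km.
Circle about each station: (x + 0.5)² + (y + 79.1)² = 149.65²; (x − 21.7)² + (y − 14.7)² = 57.78²; (x − 40.5)² + (y + 65.4)² = 124.60².
Subtracting the A equation from the B and C equations removes the quadratic terms:
44.4 x + 187.6 y = 13486.51
82.0 x + 27.4 y = 6530.31
Solving the 2×2 system: x ≈ 60.4, y ≈ 57.6 km.
Check against A (with the unrounded x, y): √((x + 0.5)²+(y + 79.1)²) = 149.65 ≈ 149.65 km. ✓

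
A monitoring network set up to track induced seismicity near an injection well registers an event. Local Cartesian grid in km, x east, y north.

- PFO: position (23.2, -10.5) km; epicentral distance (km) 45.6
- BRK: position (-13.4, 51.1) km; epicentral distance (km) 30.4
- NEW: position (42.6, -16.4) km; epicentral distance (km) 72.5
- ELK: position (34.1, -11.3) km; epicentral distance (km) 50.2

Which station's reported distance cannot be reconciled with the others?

Solve using three stations at a time. Using PFO, BRK, ELK (subtract circle equations pairwise → linear system) gives (x, y) ≈ (11.7, 33.7).
Distances from that point to each station vs reported:
  PFO: calculated 45.7 vs reported 45.6 → residual 0.1 km
  BRK: calculated 30.5 vs reported 30.4 → residual 0.1 km
  NEW: calculated 58.9 vs reported 72.5 → residual 13.6 km
  ELK: calculated 50.3 vs reported 50.2 → residual 0.1 km
PFO, BRK, ELK are mutually consistent (residuals ≈ 0); NEW is off by 13.6 km.

NEW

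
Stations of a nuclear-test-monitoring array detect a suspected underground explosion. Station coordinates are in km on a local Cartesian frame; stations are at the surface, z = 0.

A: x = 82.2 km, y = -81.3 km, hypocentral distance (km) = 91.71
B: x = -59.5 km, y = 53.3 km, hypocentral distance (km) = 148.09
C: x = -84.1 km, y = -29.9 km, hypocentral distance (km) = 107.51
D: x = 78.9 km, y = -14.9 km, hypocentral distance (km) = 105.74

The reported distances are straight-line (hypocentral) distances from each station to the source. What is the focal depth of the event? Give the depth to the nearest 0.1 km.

z ≈ 45.8 km

Each station gives a sphere (x−x_i)² + (y−y_i)² + z² = d_i² (stations at z=0).
Subtracting the A sphere from B and C: z² cancels, leaving linear equations in x and y:
-283.4 x + 269.2 y = -20505.31
-332.6 x + 102.8 y = -8547.39
Solving: x ≈ 3.195, y ≈ -72.807 km (keep extra digits for the depth step; rounded: 3.2, -72.8).
Then from the A sphere: z² = 91.71² − (x − 82.2)² − (y + 81.3)² with x = 3.195, y = -72.807, so z ≈ 45.791 ≈ 45.8 km.
Check against D (with the unrounded solution): distance 105.74 ≈ 105.74 km. ✓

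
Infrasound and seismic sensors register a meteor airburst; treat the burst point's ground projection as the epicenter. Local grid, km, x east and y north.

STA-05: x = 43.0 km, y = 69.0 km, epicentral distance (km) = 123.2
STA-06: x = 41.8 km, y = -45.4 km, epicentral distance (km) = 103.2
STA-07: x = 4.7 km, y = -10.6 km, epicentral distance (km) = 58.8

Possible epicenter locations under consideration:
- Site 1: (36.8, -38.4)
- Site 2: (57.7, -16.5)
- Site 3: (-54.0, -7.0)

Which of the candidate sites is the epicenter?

Site 3

For each candidate, compare |candidate − station| to the reported distance:
Site 1: residuals STA-05 15.6, STA-06 94.6, STA-07 16.3 → max 94.6 km
Site 2: residuals STA-05 36.4, STA-06 70.2, STA-07 5.5 → max 70.2 km
Site 3: residuals STA-05 0.0, STA-06 0.0, STA-07 0.0 → max 0.0 km
Only Site 3 has all residuals ≈ 0.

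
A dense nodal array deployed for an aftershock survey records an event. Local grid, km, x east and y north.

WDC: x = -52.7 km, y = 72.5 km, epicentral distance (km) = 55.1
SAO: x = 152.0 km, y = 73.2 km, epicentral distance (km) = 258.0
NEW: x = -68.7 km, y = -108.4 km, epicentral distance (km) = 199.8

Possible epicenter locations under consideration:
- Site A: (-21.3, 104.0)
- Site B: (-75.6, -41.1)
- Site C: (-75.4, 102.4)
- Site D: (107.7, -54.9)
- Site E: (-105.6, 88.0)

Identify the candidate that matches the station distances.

Site E

For each candidate, compare |candidate − station| to the reported distance:
Site A: residuals WDC 10.6, SAO 82.0, NEW 17.8 → max 82.0 km
Site B: residuals WDC 60.8, SAO 3.3, NEW 132.1 → max 132.1 km
Site C: residuals WDC 17.6, SAO 28.7, NEW 11.1 → max 28.7 km
Site D: residuals WDC 149.7, SAO 122.5, NEW 15.5 → max 149.7 km
Site E: residuals WDC 0.0, SAO 0.0, NEW 0.0 → max 0.0 km
Only Site E has all residuals ≈ 0.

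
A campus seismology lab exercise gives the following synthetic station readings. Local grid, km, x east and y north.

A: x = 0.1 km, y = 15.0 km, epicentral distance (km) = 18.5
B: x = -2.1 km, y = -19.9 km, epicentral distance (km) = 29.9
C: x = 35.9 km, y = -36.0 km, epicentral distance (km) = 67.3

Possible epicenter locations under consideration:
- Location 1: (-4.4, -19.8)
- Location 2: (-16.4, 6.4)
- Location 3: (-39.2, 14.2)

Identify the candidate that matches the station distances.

For each candidate, compare |candidate − station| to the reported distance:
Location 1: residuals A 16.6, B 27.6, C 23.9 → max 27.6 km
Location 2: residuals A 0.1, B 0.0, C 0.0 → max 0.1 km
Location 3: residuals A 20.8, B 20.5, C 23.0 → max 23.0 km
Only Location 2 has all residuals ≈ 0.

Location 2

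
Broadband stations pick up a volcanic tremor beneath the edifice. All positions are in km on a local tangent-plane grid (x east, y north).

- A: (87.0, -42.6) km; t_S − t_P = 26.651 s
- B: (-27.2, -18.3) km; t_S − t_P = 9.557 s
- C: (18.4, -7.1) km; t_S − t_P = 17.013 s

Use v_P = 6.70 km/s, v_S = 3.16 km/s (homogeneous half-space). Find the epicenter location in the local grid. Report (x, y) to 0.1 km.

(-72.0, -53.8)

Distance from S−P lag: d = Δt · v_P v_S / (v_P − v_S) = Δt · (6.70·3.16)/(6.70−3.16) ≈ 5.9808·Δt.
So d_A = 159.39, d_B = 57.16, d_C = 101.75 km.
Circle about each station: (x − 87.0)² + (y + 42.6)² = 159.39²; (x + 27.2)² + (y + 18.3)² = 57.16²; (x − 18.4)² + (y + 7.1)² = 101.75².
Subtracting pairs of circle equations eliminates x²+y² and gives linear equations (the radical axes):
-228.4 x + 48.6 y = 13828.88
-137.2 x + 71.0 y = 6057.32
Solving the 2×2 system: x ≈ -72.0, y ≈ -53.8 km.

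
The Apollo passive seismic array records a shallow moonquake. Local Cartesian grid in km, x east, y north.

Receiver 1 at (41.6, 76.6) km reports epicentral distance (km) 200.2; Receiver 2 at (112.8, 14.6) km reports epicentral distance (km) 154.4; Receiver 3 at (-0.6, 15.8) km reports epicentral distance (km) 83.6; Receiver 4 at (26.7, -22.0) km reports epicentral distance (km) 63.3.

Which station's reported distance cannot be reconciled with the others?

Solve using three stations at a time. Using Receiver 2, Receiver 3, Receiver 4 (subtract circle equations pairwise → linear system) gives (x, y) ≈ (-19.1, -65.7).
Distances from that point to each station vs reported:
  Receiver 1: calculated 154.7 vs reported 200.2 → residual 45.5 km
  Receiver 2: calculated 154.4 vs reported 154.4 → residual 0.0 km
  Receiver 3: calculated 83.6 vs reported 83.6 → residual 0.0 km
  Receiver 4: calculated 63.3 vs reported 63.3 → residual 0.0 km
Receiver 2, Receiver 3, Receiver 4 are mutually consistent (residuals ≈ 0); Receiver 1 is off by 45.5 km.

Receiver 1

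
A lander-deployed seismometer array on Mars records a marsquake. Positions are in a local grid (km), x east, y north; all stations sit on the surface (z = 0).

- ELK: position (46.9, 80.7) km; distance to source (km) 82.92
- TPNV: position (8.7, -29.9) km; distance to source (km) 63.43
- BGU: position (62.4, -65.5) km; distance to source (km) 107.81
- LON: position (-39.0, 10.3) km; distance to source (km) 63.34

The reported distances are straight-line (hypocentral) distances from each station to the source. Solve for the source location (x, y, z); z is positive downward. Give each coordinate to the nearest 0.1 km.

x ≈ 9.0 km, y ≈ 19.0 km, depth ≈ 40.4 km

Each station gives a sphere (x−x_i)² + (y−y_i)² + z² = d_i² (stations at z=0).
Subtracting the ELK sphere from TPNV and BGU: z² cancels, leaving linear equations in x and y:
-76.4 x − 221.2 y = -4890.04
31.0 x − 292.4 y = -5275.36
Solving: x ≈ 9.006, y ≈ 18.996 km (keep extra digits for the depth step; rounded: 9.0, 19.0).
Then from the ELK sphere: z² = 82.92² − (x − 46.9)² − (y − 80.7)² with x = 9.006, y = 18.996, so z ≈ 40.403 ≈ 40.4 km.
Check against LON (with the unrounded solution): distance 63.35 ≈ 63.34 km. ✓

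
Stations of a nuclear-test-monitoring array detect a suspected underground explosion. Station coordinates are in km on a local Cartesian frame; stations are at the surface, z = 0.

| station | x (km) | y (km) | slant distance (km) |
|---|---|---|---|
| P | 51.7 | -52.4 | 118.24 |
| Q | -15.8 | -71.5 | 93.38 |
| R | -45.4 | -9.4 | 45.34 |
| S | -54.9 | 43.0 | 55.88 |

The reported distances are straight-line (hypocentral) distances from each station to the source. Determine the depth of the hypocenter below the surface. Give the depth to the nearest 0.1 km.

Each station gives a sphere (x−x_i)² + (y−y_i)² + z² = d_i² (stations at z=0).
Subtracting the P sphere from Q and R: z² cancels, leaving linear equations in x and y:
-135.0 x − 38.2 y = 5204.11
-194.2 x + 86.0 y = 8655.85
Solving: x ≈ -40.897, y ≈ 8.298 km (keep extra digits for the depth step; rounded: -40.9, 8.3).
Then from the P sphere: z² = 118.24² − (x − 51.7)² − (y + 52.4)² with x = -40.897, y = 8.298, so z ≈ 41.500 ≈ 41.5 km.

depth ≈ 41.5 km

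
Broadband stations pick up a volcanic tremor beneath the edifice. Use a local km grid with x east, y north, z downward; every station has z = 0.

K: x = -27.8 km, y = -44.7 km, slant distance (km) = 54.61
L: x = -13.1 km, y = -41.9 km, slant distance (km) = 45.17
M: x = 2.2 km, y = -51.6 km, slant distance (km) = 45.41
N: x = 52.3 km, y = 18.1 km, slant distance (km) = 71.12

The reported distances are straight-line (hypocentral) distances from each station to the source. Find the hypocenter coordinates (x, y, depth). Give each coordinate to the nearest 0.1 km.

Each station gives a sphere (x−x_i)² + (y−y_i)² + z² = d_i² (stations at z=0).
Subtracting the K sphere from L and M: z² cancels, leaving linear equations in x and y:
29.4 x + 5.6 y = 98.21
60.0 x − 13.8 y = 816.65
Solving: x ≈ 7.993, y ≈ -24.425 km (keep extra digits for the depth step; rounded: 8.0, -24.4).
Then from the K sphere: z² = 54.61² − (x + 27.8)² − (y + 44.7)² with x = 7.993, y = -24.425, so z ≈ 35.917 ≈ 35.9 km.

(8.0, -24.4, 35.9)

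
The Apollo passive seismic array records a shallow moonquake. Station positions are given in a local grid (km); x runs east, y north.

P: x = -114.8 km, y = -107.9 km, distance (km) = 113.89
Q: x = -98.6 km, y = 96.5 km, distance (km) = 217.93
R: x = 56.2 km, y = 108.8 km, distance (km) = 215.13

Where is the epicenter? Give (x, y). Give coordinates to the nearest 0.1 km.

Circle about each station: (x + 114.8)² + (y + 107.9)² = 113.89²; (x + 98.6)² + (y − 96.5)² = 217.93²; (x − 56.2)² + (y − 108.8)² = 215.13².
Subtracting pairs of circle equations eliminates x²+y² and gives linear equations (the radical axes):
32.4 x + 408.8 y = -40309.79
342.0 x + 433.4 y = -43135.55
Solving the 2×2 system: x ≈ -1.3, y ≈ -98.5 km.
Check against P (with the unrounded x, y): √((x + 114.8)²+(y + 107.9)²) = 113.89 ≈ 113.89 km. ✓

x ≈ -1.3 km, y ≈ -98.5 km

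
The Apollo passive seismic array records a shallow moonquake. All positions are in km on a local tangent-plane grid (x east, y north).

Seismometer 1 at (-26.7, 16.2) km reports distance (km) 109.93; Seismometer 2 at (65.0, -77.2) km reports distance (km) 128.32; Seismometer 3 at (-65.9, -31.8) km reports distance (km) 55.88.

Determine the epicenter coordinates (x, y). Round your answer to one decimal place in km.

(-62.9, -87.6)

Circle about each station: (x + 26.7)² + (y − 16.2)² = 109.93²; (x − 65.0)² + (y + 77.2)² = 128.32²; (x + 65.9)² + (y + 31.8)² = 55.88².
Subtracting pairs of circle equations eliminates x²+y² and gives linear equations (the radical axes):
183.4 x − 186.8 y = 4828.09
-78.4 x − 96.0 y = 13340.75
Solving the 2×2 system: x ≈ -62.9, y ≈ -87.6 km.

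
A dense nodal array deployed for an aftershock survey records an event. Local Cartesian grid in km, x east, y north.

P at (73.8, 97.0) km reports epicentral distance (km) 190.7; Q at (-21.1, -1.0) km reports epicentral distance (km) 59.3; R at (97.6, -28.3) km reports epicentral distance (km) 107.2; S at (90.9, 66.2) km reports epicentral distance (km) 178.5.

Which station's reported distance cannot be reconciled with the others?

Solve using three stations at a time. Using P, Q, S (subtract circle equations pairwise → linear system) gives (x, y) ≈ (-37.3, -58.0).
Distances from that point to each station vs reported:
  P: calculated 190.7 vs reported 190.7 → residual 0.0 km
  Q: calculated 59.2 vs reported 59.3 → residual 0.1 km
  R: calculated 138.1 vs reported 107.2 → residual 30.9 km
  S: calculated 178.5 vs reported 178.5 → residual 0.0 km
P, Q, S are mutually consistent (residuals ≈ 0); R is off by 30.9 km.

R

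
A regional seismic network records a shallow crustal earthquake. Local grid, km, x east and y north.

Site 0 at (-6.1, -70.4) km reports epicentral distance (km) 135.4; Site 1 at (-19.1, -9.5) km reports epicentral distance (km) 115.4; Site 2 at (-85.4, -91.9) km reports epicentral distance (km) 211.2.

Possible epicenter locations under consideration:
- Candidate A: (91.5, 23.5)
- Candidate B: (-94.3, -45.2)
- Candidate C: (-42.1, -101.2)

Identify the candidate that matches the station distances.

Candidate A

For each candidate, compare |candidate − station| to the reported distance:
Candidate A: residuals Site 0 0.0, Site 1 0.0, Site 2 0.0 → max 0.0 km
Candidate B: residuals Site 0 43.7, Site 1 32.2, Site 2 163.7 → max 163.7 km
Candidate C: residuals Site 0 88.0, Site 1 20.9, Site 2 166.9 → max 166.9 km
Only Candidate A has all residuals ≈ 0.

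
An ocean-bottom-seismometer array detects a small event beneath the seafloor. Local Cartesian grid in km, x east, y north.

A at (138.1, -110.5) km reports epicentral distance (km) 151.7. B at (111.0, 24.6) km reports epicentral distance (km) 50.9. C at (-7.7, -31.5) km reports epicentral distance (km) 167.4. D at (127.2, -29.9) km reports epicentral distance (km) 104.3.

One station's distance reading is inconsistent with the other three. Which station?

Solve using three stations at a time. Using B, C, D (subtract circle equations pairwise → linear system) gives (x, y) ≈ (122.0, 74.3).
Distances from that point to each station vs reported:
  A: calculated 185.5 vs reported 151.7 → residual 33.8 km
  B: calculated 50.9 vs reported 50.9 → residual 0.0 km
  C: calculated 167.4 vs reported 167.4 → residual 0.0 km
  D: calculated 104.3 vs reported 104.3 → residual 0.0 km
B, C, D are mutually consistent (residuals ≈ 0); A is off by 33.8 km.

A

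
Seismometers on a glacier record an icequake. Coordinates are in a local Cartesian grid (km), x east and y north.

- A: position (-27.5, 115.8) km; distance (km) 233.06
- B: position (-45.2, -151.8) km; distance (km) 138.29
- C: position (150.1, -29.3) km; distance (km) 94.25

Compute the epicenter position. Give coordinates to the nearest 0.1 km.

x ≈ 79.2 km, y ≈ -91.4 km

Circle about each station: (x + 27.5)² + (y − 115.8)² = 233.06²; (x + 45.2)² + (y + 151.8)² = 138.29²; (x − 150.1)² + (y + 29.3)² = 94.25².
Subtracting the A equation from the B and C equations removes the quadratic terms:
-35.4 x − 535.2 y = 46113.23
355.2 x − 290.2 y = 54656.51
Solving the 2×2 system: x ≈ 79.2, y ≈ -91.4 km.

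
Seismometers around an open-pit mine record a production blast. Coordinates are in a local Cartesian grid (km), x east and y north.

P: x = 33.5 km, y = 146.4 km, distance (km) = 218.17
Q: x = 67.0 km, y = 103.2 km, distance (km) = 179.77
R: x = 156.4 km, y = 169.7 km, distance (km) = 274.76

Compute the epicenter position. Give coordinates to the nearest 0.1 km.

(25.0, -71.6)

Circle about each station: (x − 33.5)² + (y − 146.4)² = 218.17²; (x − 67.0)² + (y − 103.2)² = 179.77²; (x − 156.4)² + (y − 169.7)² = 274.76².
Subtracting the P equation from the Q and R equations removes the quadratic terms:
67.0 x − 86.4 y = 7864.93
245.8 x + 46.6 y = 2808.93
Solving the 2×2 system: x ≈ 25.0, y ≈ -71.6 km.
Check against P (with the unrounded x, y): √((x − 33.5)²+(y − 146.4)²) = 218.20 ≈ 218.17 km. ✓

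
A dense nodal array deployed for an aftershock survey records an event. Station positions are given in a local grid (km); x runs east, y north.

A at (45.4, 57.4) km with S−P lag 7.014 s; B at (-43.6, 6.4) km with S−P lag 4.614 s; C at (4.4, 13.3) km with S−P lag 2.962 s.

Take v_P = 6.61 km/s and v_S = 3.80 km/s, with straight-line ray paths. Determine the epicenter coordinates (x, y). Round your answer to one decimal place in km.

x ≈ -12.6 km, y ≈ 33.6 km

Distance from S−P lag: d = Δt · v_P v_S / (v_P − v_S) = Δt · (6.61·3.80)/(6.61−3.80) ≈ 8.9388·Δt.
So d_A = 62.70, d_B = 41.24, d_C = 26.48 km.
Circle about each station: (x − 45.4)² + (y − 57.4)² = 62.70²; (x + 43.6)² + (y − 6.4)² = 41.24²; (x − 4.4)² + (y − 13.3)² = 26.48².
Subtracting the A equation from the B and C equations removes the quadratic terms:
-178.0 x − 102.0 y = -1183.45
-82.0 x − 88.2 y = -1929.57
Solving the 2×2 system: x ≈ -12.6, y ≈ 33.6 km.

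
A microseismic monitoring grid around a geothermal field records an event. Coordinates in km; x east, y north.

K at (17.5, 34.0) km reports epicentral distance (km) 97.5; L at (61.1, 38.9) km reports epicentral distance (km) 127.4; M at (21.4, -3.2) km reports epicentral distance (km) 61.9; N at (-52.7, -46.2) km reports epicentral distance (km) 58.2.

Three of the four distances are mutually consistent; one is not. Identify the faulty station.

L

Solve using three stations at a time. Using K, M, N (subtract circle equations pairwise → linear system) gives (x, y) ≈ (3.3, -62.6).
Distances from that point to each station vs reported:
  K: calculated 97.6 vs reported 97.5 → residual 0.1 km
  L: calculated 116.8 vs reported 127.4 → residual 10.6 km
  M: calculated 62.1 vs reported 61.9 → residual 0.2 km
  N: calculated 58.4 vs reported 58.2 → residual 0.2 km
K, M, N are mutually consistent (residuals ≈ 0); L is off by 10.6 km.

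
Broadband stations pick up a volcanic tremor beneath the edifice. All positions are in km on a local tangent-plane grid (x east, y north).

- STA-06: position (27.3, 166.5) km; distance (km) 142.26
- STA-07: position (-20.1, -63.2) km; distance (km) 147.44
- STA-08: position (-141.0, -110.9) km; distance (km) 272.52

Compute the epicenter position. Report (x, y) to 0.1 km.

87.5 km east, 37.6 km north

Circle about each station: (x − 27.3)² + (y − 166.5)² = 142.26²; (x + 20.1)² + (y + 63.2)² = 147.44²; (x + 141.0)² + (y + 110.9)² = 272.52².
Subtracting pairs of circle equations eliminates x²+y² and gives linear equations (the radical axes):
-94.8 x − 459.4 y = -25569.94
-336.6 x − 554.8 y = -50316.97
Solving the 2×2 system: x ≈ 87.5, y ≈ 37.6 km.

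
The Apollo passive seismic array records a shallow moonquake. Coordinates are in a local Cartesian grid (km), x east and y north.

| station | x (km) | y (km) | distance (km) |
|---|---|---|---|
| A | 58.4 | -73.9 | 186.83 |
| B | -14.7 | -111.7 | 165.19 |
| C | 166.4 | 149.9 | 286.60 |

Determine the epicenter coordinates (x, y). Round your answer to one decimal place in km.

x ≈ -95.1 km, y ≈ 32.6 km

Circle about each station: (x − 58.4)² + (y + 73.9)² = 186.83²; (x + 14.7)² + (y + 111.7)² = 165.19²; (x − 166.4)² + (y − 149.9)² = 286.60².
Subtracting pairs of circle equations eliminates x²+y² and gives linear equations (the radical axes):
-146.2 x − 75.6 y = 11438.92
216.0 x + 447.6 y = -5946.91
Solving the 2×2 system: x ≈ -95.1, y ≈ 32.6 km.
Check against A (with the unrounded x, y): √((x − 58.4)²+(y + 73.9)²) = 186.83 ≈ 186.83 km. ✓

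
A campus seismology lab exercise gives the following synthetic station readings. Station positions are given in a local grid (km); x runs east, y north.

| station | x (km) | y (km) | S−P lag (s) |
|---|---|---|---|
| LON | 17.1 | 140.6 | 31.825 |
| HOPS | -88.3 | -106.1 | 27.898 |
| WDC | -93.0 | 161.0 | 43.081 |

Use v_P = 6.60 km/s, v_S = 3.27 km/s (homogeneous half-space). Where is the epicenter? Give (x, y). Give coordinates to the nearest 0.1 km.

84.9 km east, -54.2 km north

Distance from S−P lag: d = Δt · v_P v_S / (v_P − v_S) = Δt · (6.60·3.27)/(6.60−3.27) ≈ 6.4811·Δt.
So d_LON = 206.26, d_HOPS = 180.81, d_WDC = 279.21 km.
Circle about each station: (x − 17.1)² + (y − 140.6)² = 206.26²; (x + 88.3)² + (y + 106.1)² = 180.81²; (x + 93.0)² + (y − 161.0)² = 279.21².
Subtracting the LON equation from the HOPS and WDC equations removes the quadratic terms:
-210.8 x − 493.4 y = 8844.26
-220.2 x + 40.8 y = -20905.81
Solving the 2×2 system: x ≈ 84.9, y ≈ -54.2 km.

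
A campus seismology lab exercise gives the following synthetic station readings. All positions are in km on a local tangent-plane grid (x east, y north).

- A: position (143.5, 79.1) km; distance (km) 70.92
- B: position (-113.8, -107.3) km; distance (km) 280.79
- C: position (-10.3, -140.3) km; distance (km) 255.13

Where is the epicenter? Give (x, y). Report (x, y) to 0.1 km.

(75.7, 99.9)

Circle about each station: (x − 143.5)² + (y − 79.1)² = 70.92²; (x + 113.8)² + (y + 107.3)² = 280.79²; (x + 10.3)² + (y + 140.3)² = 255.13².
Subtracting the A equation from the B and C equations removes the quadratic terms:
-514.6 x − 372.8 y = -76198.71
-307.6 x − 438.8 y = -67120.55
Solving the 2×2 system: x ≈ 75.7, y ≈ 99.9 km.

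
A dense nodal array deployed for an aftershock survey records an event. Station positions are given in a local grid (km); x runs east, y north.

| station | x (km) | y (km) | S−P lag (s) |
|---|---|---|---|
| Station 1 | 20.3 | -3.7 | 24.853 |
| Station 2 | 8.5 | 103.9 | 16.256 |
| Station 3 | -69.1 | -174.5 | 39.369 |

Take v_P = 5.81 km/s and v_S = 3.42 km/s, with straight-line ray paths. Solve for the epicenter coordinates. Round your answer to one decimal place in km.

-118.9 km east, 149.0 km north

Distance from S−P lag: d = Δt · v_P v_S / (v_P − v_S) = Δt · (5.81·3.42)/(5.81−3.42) ≈ 8.3139·Δt.
So d_Station 1 = 206.63, d_Station 2 = 135.15, d_Station 3 = 327.31 km.
Circle about each station: (x − 20.3)² + (y + 3.7)² = 206.63²; (x − 8.5)² + (y − 103.9)² = 135.15²; (x + 69.1)² + (y + 174.5)² = 327.31².
Subtracting the Station 1 equation from the Station 2 and Station 3 equations removes the quadratic terms:
-23.6 x + 215.2 y = 34872.11
-178.8 x − 341.6 y = -29636.60
Solving the 2×2 system: x ≈ -118.9, y ≈ 149.0 km.
Check against Station 1 (with the unrounded x, y): √((x − 20.3)²+(y + 3.7)²) = 206.64 ≈ 206.63 km. ✓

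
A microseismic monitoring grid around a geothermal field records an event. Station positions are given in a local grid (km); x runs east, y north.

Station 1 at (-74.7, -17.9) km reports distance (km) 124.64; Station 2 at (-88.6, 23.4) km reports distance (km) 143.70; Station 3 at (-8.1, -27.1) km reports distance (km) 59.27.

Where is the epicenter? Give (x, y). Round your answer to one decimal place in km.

x ≈ 49.9 km, y ≈ -14.9 km

Circle about each station: (x + 74.7)² + (y + 17.9)² = 124.64²; (x + 88.6)² + (y − 23.4)² = 143.70²; (x + 8.1)² + (y + 27.1)² = 59.27².
Subtracting pairs of circle equations eliminates x²+y² and gives linear equations (the radical axes):
-27.8 x + 82.6 y = -2617.54
133.2 x − 18.4 y = 6921.72
Solving the 2×2 system: x ≈ 49.9, y ≈ -14.9 km.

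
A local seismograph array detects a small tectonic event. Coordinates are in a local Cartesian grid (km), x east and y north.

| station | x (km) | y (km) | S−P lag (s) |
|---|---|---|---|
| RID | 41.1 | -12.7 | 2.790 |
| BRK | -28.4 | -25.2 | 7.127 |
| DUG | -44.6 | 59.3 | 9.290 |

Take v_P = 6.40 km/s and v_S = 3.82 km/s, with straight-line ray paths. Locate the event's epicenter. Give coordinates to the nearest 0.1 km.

Distance from S−P lag: d = Δt · v_P v_S / (v_P − v_S) = Δt · (6.40·3.82)/(6.40−3.82) ≈ 9.4760·Δt.
So d_RID = 26.44, d_BRK = 67.54, d_DUG = 88.03 km.
Circle about each station: (x − 41.1)² + (y + 12.7)² = 26.44²; (x + 28.4)² + (y + 25.2)² = 67.54²; (x + 44.6)² + (y − 59.3)² = 88.03².
Subtracting pairs of circle equations eliminates x²+y² and gives linear equations (the radical axes):
-139.0 x − 25.0 y = -4271.48
-171.4 x + 144.0 y = -3395.06
Solving the 2×2 system: x ≈ 28.8, y ≈ 10.7 km.

(28.8, 10.7)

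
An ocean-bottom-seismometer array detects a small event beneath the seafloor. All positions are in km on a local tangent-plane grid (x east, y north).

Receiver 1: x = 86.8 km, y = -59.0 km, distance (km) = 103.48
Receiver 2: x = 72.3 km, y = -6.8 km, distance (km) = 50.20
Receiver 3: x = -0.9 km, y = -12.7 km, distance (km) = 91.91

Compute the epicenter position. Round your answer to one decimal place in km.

x ≈ 71.9 km, y ≈ 43.4 km

Circle about each station: (x − 86.8)² + (y + 59.0)² = 103.48²; (x − 72.3)² + (y + 6.8)² = 50.20²; (x + 0.9)² + (y + 12.7)² = 91.91².
Subtracting the Receiver 1 equation from the Receiver 2 and Receiver 3 equations removes the quadratic terms:
-29.0 x + 104.4 y = 2446.36
-175.4 x + 92.6 y = -8592.48
Solving the 2×2 system: x ≈ 71.9, y ≈ 43.4 km.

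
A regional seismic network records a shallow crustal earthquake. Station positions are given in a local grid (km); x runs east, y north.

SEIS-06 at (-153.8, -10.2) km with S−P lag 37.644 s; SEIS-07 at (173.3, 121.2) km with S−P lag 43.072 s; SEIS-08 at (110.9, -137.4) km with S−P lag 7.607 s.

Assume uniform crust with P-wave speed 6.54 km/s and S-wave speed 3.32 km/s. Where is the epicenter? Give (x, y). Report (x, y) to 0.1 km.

(60.4, -146.4)

Distance from S−P lag: d = Δt · v_P v_S / (v_P − v_S) = Δt · (6.54·3.32)/(6.54−3.32) ≈ 6.7431·Δt.
So d_SEIS-06 = 253.84, d_SEIS-07 = 290.44, d_SEIS-08 = 51.29 km.
Circle about each station: (x + 153.8)² + (y + 10.2)² = 253.84²; (x − 173.3)² + (y − 121.2)² = 290.44²; (x − 110.9)² + (y + 137.4)² = 51.29².
Subtracting the SEIS-06 equation from the SEIS-07 and SEIS-08 equations removes the quadratic terms:
654.2 x + 262.8 y = 1043.20
529.4 x − 254.4 y = 69223.17
Solving the 2×2 system: x ≈ 60.4, y ≈ -146.4 km.
Check against SEIS-06 (with the unrounded x, y): √((x + 153.8)²+(y + 10.2)²) = 253.84 ≈ 253.84 km. ✓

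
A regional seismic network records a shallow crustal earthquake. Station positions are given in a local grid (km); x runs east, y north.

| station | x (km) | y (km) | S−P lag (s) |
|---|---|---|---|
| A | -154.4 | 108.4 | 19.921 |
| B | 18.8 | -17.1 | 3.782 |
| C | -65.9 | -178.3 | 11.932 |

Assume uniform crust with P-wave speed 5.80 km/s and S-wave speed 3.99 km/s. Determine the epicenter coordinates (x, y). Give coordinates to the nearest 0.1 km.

(34.0, -63.0)

Distance from S−P lag: d = Δt · v_P v_S / (v_P − v_S) = Δt · (5.80·3.99)/(5.80−3.99) ≈ 12.7856·Δt.
So d_A = 254.70, d_B = 48.36, d_C = 152.56 km.
Circle about each station: (x + 154.4)² + (y − 108.4)² = 254.70²; (x − 18.8)² + (y + 17.1)² = 48.36²; (x + 65.9)² + (y + 178.3)² = 152.56².
Subtracting pairs of circle equations eliminates x²+y² and gives linear equations (the radical axes):
346.4 x − 251.0 y = 27589.33
177.0 x − 573.4 y = 42141.32
Solving the 2×2 system: x ≈ 34.0, y ≈ -63.0 km.
Check against A (with the unrounded x, y): √((x + 154.4)²+(y − 108.4)²) = 254.70 ≈ 254.70 km. ✓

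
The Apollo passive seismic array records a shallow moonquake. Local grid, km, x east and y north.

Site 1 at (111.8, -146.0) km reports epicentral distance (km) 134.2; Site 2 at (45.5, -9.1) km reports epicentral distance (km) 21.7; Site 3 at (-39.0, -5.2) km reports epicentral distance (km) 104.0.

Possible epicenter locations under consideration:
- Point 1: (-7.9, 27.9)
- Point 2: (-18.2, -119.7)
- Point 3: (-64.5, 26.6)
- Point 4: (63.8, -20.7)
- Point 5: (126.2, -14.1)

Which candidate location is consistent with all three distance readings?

For each candidate, compare |candidate − station| to the reported distance:
Point 1: residuals Site 1 76.9, Site 2 43.3, Site 3 58.6 → max 76.9 km
Point 2: residuals Site 1 1.6, Site 2 105.9, Site 3 12.4 → max 105.9 km
Point 3: residuals Site 1 112.5, Site 2 93.9, Site 3 63.2 → max 112.5 km
Point 4: residuals Site 1 0.0, Site 2 0.0, Site 3 0.0 → max 0.0 km
Point 5: residuals Site 1 1.5, Site 2 59.2, Site 3 61.4 → max 61.4 km
Only Point 4 has all residuals ≈ 0.

Point 4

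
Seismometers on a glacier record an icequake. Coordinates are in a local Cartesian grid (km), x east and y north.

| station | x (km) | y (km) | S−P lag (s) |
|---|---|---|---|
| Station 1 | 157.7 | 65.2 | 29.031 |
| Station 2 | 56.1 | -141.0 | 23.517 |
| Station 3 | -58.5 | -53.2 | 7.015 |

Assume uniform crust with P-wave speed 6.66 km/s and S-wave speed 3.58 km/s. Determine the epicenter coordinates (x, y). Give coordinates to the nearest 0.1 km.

x ≈ -57.7 km, y ≈ 1.1 km

Distance from S−P lag: d = Δt · v_P v_S / (v_P − v_S) = Δt · (6.66·3.58)/(6.66−3.58) ≈ 7.7412·Δt.
So d_Station 1 = 224.73, d_Station 2 = 182.05, d_Station 3 = 54.30 km.
Circle about each station: (x − 157.7)² + (y − 65.2)² = 224.73²; (x − 56.1)² + (y + 141.0)² = 182.05²; (x + 58.5)² + (y + 53.2)² = 54.30².
Subtracting pairs of circle equations eliminates x²+y² and gives linear equations (the radical axes):
-203.2 x − 412.4 y = 11269.25
-432.4 x − 236.8 y = 24687.24
Solving the 2×2 system: x ≈ -57.7, y ≈ 1.1 km.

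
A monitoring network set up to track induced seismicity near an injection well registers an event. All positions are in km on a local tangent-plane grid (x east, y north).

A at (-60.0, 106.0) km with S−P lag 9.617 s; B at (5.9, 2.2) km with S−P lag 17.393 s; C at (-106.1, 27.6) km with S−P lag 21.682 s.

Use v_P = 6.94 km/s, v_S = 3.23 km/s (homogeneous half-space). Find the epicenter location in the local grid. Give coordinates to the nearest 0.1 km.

-1.9 km east, 107.0 km north

Distance from S−P lag: d = Δt · v_P v_S / (v_P − v_S) = Δt · (6.94·3.23)/(6.94−3.23) ≈ 6.0421·Δt.
So d_A = 58.11, d_B = 105.09, d_C = 131.00 km.
Circle about each station: (x + 60.0)² + (y − 106.0)² = 58.11²; (x − 5.9)² + (y − 2.2)² = 105.09²; (x + 106.1)² + (y − 27.6)² = 131.00².
Subtracting the A equation from the B and C equations removes the quadratic terms:
131.8 x − 207.6 y = -22463.49
-92.2 x − 156.8 y = -16601.26
Solving the 2×2 system: x ≈ -1.9, y ≈ 107.0 km.
Check against A (with the unrounded x, y): √((x + 60.0)²+(y − 106.0)²) = 58.10 ≈ 58.11 km. ✓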